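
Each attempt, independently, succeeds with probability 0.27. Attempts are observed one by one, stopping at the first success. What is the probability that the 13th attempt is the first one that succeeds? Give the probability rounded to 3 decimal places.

0.006

Geometric (trials to first success), p = 0.27.
P(Y = 13) = (1−p)^12 · p = 0.022902 · 0.27 = 0.00618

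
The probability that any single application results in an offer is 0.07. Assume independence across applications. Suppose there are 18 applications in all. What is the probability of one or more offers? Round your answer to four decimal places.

0.7292

P(at least one) = 1 − P(none) = 1 − (1 − 0.07)^18
= 1 − 0.270828 = 0.729172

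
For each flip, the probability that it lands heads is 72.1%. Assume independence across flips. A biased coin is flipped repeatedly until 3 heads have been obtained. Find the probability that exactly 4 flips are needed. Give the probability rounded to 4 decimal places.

0.3137

Y = trial on which the third success occurs; negative binomial, r=3, p=0.721.
P(Y=4) = C(3,2) · p^3 · (1−p)^1
= 3 · 0.37481 · 0.279 = 0.313712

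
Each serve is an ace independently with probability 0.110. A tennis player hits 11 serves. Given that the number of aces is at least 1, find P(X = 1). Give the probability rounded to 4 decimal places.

X ~ Binomial(11, 0.11). Want P(X=1 | X≥1) = P(X=1) / P(X≥1).
P(X=1) = C(11,1)·0.11^1·0.89^10 = 0.377299
P(X≥1) = 1 − 0.277517 = 0.722483
Ratio = 0.377299 / 0.722483 = 0.522225

0.5222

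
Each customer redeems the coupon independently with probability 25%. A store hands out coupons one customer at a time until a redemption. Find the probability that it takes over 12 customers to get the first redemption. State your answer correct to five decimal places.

Y = number of customers to the first success; geometric, p = 0.25.
P(Y > 12) = P(first 12 all fail) = (1−p)^12 = 0.0316764

0.03168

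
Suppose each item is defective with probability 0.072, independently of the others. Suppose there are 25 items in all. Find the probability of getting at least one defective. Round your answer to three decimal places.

0.846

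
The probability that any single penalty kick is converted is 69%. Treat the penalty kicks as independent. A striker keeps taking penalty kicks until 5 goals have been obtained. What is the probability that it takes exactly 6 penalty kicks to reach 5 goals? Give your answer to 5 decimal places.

0.24242

Y = trial on which the fifth success occurs; negative binomial, r=5, p=0.69.
P(Y=6) = C(5,4) · p^5 · (1−p)^1
= 5 · 0.1564 · 0.31 = 0.2424249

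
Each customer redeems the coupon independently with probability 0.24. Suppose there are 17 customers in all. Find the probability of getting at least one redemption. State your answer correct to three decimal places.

0.991

P(at least one) = 1 − P(none) = 1 − (1 − 0.24)^17
= 1 − 0.00942 = 0.99058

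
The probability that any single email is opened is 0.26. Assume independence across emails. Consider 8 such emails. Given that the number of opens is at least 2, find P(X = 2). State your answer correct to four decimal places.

0.4728

X ~ Binomial(8, 0.26). Want P(X=2 | X≥2) = P(X=2) / P(X≥2).
P(X=2) = C(8,2)·0.26^2·0.74^6 = 0.310810
P(X≥2) = 1 − 0.089919 − 0.252747 = 0.657334
Ratio = 0.310810 / 0.657334 = 0.472834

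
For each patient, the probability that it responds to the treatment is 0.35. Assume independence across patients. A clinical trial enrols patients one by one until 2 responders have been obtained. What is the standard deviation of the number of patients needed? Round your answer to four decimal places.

Y = total patients until the second success; negative binomial with r=2, p=0.35.
SD(Y) = √[r(1−p)/p²] = √(10.612245) = 3.257644

3.2576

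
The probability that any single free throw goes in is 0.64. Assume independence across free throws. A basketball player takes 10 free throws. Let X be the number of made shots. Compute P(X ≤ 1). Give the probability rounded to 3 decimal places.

X ~ Binomial(10, 0.64); P(X ≤ 1) = Σ C(10,k) p^k (1−p)^(10−k) over k:
  k=0: C(10,0)·0.64^0·0.36^10 = 0.00004
  k=1: C(10,1)·0.64^1·0.36^9 = 0.00065
Total = 0.00069

0.001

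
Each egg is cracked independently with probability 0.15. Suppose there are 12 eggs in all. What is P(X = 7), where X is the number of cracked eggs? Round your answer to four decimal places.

X ~ Binomial(n=12, p=0.15).
P(X=7) = C(12,7) · p^7 · (1−p)^5
= 792 · 1.7086e-06 · 0.44371 = 0.000600

0.0006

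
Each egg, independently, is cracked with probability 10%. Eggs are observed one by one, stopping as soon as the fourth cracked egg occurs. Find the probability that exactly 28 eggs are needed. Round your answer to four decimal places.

0.0233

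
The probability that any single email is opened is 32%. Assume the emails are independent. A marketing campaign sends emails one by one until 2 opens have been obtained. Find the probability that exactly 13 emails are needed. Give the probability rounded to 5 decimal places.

0.01766

Y = trial on which the second success occurs; negative binomial, r=2, p=0.32.
P(Y=13) = C(12,1) · p^2 · (1−p)^11
= 12 · 0.1024 · 0.014375 = 0.0176636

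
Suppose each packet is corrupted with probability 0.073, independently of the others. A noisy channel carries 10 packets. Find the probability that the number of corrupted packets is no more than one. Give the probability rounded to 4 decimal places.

X ~ Binomial(10, 0.073); P(X ≤ 1) = Σ C(10,k) p^k (1−p)^(10−k) over k:
  k=0: C(10,0)·0.073^0·0.927^10 = 0.468595
  k=1: C(10,1)·0.073^1·0.927^9 = 0.369012
Total = 0.837607

0.8376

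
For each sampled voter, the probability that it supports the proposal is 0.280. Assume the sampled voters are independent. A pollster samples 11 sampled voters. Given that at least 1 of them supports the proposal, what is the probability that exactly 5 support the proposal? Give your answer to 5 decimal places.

X ~ Binomial(11, 0.28). Want P(X=5 | X≥1) = P(X=5) / P(X≥1).
P(X=5) = C(11,5)·0.28^5·0.72^6 = 0.1107713
P(X≥1) = 1 − 0.0269561 = 0.9730439
Ratio = 0.1107713 / 0.9730439 = 0.1138399

0.11384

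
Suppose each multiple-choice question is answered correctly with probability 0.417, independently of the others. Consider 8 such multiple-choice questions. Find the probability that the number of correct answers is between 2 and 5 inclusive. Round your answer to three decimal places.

0.849

X ~ Binomial(8, 0.417); P(2 ≤ X ≤ 5) = Σ C(8,k) p^k (1−p)^(8−k) over k:
  k=2: C(8,2)·0.417^2·0.583^6 = 0.19118
  k=3: C(8,3)·0.417^3·0.583^5 = 0.27349
  k=4: C(8,4)·0.417^4·0.583^4 = 0.24452
  k=5: C(8,5)·0.417^5·0.583^3 = 0.13992
Total = 0.84911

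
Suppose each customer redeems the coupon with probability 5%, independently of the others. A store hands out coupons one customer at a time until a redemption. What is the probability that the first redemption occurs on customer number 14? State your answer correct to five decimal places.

Geometric (trials to first success), p = 0.05.
P(Y = 14) = (1−p)^13 · p = 0.51334 · 0.05 = 0.0256671

0.02567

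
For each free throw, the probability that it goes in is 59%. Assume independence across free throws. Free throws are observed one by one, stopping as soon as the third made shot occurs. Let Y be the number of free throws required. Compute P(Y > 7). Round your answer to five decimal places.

0.10626

Needing more than 7 free throws ⇔ fewer than 3 successes in the first 7. With X ~ Binomial(7, 0.59), P(Y > 7) = P(X ≤ 2).
  k=0: C(7,0)·0.59^0·0.41^7 = 0.0019475
  k=1: C(7,1)·0.59^1·0.41^6 = 0.0196179
  k=2: C(7,2)·0.59^2·0.41^5 = 0.0846920
P(X ≤ 2) = 0.1062575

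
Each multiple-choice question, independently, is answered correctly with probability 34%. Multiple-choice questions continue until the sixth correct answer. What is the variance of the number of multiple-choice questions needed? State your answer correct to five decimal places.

Y = total multiple-choice questions until the sixth success; negative binomial with r=6, p=0.34.
Var(Y) = r(1−p)/p² = 6·0.66 / 0.34² = 34.2560554

34.25606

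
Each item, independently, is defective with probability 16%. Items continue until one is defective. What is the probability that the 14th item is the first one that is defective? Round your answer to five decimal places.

Geometric (trials to first success), p = 0.16.
P(Y = 14) = (1−p)^13 · p = 0.10366 · 0.16 = 0.0165863

0.01659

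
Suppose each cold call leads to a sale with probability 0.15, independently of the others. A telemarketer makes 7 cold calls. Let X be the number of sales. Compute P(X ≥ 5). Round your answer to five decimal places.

0.00122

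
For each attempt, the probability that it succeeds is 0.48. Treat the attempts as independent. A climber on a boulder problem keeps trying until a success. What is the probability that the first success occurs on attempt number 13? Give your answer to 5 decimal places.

0.00019

Geometric (trials to first success), p = 0.48.
P(Y = 13) = (1−p)^12 · p = 0.00039088 · 0.48 = 0.0001876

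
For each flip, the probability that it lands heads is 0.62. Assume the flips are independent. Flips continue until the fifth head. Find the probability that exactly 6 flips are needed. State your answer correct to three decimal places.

0.174

Y = trial on which the fifth success occurs; negative binomial, r=5, p=0.62.
P(Y=6) = C(5,4) · p^5 · (1−p)^1
= 5 · 0.091613 · 0.38 = 0.17407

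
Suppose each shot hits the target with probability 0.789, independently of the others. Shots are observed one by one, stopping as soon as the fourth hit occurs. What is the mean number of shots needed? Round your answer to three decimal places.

Y = total shots until the fourth success; negative binomial with r=4, p=0.789.
E[Y] = r / p = 4 / 0.789 = 5.06971

5.070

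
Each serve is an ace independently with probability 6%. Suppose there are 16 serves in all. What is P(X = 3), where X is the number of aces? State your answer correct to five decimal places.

0.05411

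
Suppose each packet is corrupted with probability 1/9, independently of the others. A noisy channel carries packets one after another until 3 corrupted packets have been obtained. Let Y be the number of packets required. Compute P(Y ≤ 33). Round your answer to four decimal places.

Finishing within 33 packets ⇔ at least 3 successes in the first 33. With X ~ Binomial(33, 0.111111), P(Y ≤ 33) = 1 − P(X ≤ 2).
  k=0: C(33,0)·0.111111^0·0.888889^33 = 0.020510
  k=1: C(33,1)·0.111111^1·0.888889^32 = 0.084604
  k=2: C(33,2)·0.111111^2·0.888889^31 = 0.169208
1 − 0.274322 = 0.725678

0.7257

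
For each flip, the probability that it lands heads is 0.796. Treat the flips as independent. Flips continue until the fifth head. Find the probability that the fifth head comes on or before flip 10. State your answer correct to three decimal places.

0.993

Finishing within 10 flips ⇔ at least 5 successes in the first 10. With X ~ Binomial(10, 0.796), P(Y ≤ 10) = 1 − P(X ≤ 4).
  k=0: C(10,0)·0.796^0·0.204^10 = 0.00000
  k=1: C(10,1)·0.796^1·0.204^9 = 0.00000
  k=2: C(10,2)·0.796^2·0.204^8 = 0.00009
  k=3: C(10,3)·0.796^3·0.204^7 = 0.00089
  k=4: C(10,4)·0.796^4·0.204^6 = 0.00608
1 − 0.00706 = 0.99294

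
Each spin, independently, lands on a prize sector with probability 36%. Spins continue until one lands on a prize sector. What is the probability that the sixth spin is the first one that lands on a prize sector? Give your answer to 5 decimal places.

0.03865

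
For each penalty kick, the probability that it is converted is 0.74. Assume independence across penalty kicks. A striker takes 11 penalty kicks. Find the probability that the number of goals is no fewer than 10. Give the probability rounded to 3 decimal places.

0.177

X ~ Binomial(11, 0.74); P(X ≥ 10) = Σ C(11,k) p^k (1−p)^(11−k) over k:
  k=10: C(11,10)·0.74^10·0.26^1 = 0.14083
  k=11: C(11,11)·0.74^11·0.26^0 = 0.03644
Total = 0.17726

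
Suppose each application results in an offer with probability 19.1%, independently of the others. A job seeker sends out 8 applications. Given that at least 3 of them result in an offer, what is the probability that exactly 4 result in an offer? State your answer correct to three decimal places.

0.217

X ~ Binomial(8, 0.191). Want P(X=4 | X≥3) = P(X=4) / P(X≥3).
P(X=4) = C(8,4)·0.191^4·0.809^4 = 0.03990
P(X≥3) = 1 − 0.18348 − 0.34655 − 0.28636 = 0.18361
Ratio = 0.03990 / 0.18361 = 0.21733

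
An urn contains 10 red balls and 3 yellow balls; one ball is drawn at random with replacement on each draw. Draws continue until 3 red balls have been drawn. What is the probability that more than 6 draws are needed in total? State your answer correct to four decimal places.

Needing more than 6 draws ⇔ fewer than 3 successes in the first 6. With X ~ Binomial(6, 0.769231), P(Y > 6) = P(X ≤ 2).
  k=0: C(6,0)·0.769231^0·0.230769^6 = 0.000151
  k=1: C(6,1)·0.769231^1·0.230769^5 = 0.003021
  k=2: C(6,2)·0.769231^2·0.230769^4 = 0.025172
P(X ≤ 2) = 0.028344

0.0283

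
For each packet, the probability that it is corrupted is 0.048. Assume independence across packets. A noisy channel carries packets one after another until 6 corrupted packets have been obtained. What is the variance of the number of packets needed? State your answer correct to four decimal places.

2479.1667

Y = total packets until the sixth success; negative binomial with r=6, p=0.048.
Var(Y) = r(1−p)/p² = 6·0.952 / 0.048² = 2479.166667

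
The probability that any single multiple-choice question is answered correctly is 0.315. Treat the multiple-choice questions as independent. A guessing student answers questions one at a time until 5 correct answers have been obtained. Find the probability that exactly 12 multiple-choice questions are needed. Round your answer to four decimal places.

0.0724

Y = trial on which the fifth success occurs; negative binomial, r=5, p=0.315.
P(Y=12) = C(11,4) · p^5 · (1−p)^7
= 330 · 0.0031014 · 0.070768 = 0.072427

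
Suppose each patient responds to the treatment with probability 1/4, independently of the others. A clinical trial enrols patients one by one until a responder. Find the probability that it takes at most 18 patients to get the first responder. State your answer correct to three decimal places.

0.994

Y = number of patients to the first success; geometric, p = 0.25.
P(Y ≤ 18) = 1 − (1−p)^18 = 1 − 0.00564 = 0.99436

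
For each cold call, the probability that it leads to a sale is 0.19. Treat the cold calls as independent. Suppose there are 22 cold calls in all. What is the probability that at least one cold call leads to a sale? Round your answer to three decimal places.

0.990

P(at least one) = 1 − P(none) = 1 − (1 − 0.19)^22
= 1 − 0.00970 = 0.99030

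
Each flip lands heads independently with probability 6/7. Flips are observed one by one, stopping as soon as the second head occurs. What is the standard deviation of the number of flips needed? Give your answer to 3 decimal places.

0.624

Y = total flips until the second success; negative binomial with r=2, p=0.857143.
SD(Y) = √[r(1−p)/p²] = √(0.38889) = 0.62361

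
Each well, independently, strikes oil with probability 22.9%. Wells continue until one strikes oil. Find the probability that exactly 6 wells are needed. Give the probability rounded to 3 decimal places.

0.062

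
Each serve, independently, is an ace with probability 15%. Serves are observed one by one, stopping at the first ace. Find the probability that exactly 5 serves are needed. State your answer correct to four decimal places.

0.0783

Geometric (trials to first success), p = 0.15.
P(Y = 5) = (1−p)^4 · p = 0.52201 · 0.15 = 0.078301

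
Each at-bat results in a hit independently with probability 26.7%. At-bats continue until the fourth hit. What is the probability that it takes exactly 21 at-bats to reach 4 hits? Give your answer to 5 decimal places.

Y = trial on which the fourth success occurs; negative binomial, r=4, p=0.267.
P(Y=21) = C(20,3) · p^4 · (1−p)^17
= 1140 · 0.0050821 · 0.0050906 = 0.0294929

0.02949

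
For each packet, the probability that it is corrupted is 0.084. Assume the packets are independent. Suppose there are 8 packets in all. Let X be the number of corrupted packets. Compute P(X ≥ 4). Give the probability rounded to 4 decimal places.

0.0026

X ~ Binomial(8, 0.084); P(X ≥ 4) = Σ C(8,k) p^k (1−p)^(8−k) over k:
  k=4: C(8,4)·0.084^4·0.916^4 = 0.002454
  k=5: C(8,5)·0.084^5·0.916^3 = 0.000180
  k=6: C(8,6)·0.084^6·0.916^2 = 0.000008
  k=7: C(8,7)·0.084^7·0.916^1 = 0.000000
  k=8: C(8,8)·0.084^8·0.916^0 = 0.000000
Total = 0.002642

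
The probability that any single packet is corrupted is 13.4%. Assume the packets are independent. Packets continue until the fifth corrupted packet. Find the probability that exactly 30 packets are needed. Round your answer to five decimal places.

Y = trial on which the fifth success occurs; negative binomial, r=5, p=0.134.
P(Y=30) = C(29,4) · p^5 · (1−p)^25
= 23751 · 4.3204e-05 · 0.027412 = 0.0281289

0.02813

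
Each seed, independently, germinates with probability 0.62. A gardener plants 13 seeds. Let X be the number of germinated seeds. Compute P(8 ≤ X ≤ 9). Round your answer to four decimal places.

0.4245

X ~ Binomial(13, 0.62); P(8 ≤ X ≤ 9) = Σ C(13,k) p^k (1−p)^(13−k) over k:
  k=8: C(13,8)·0.62^8·0.38^5 = 0.222654
  k=9: C(13,9)·0.62^9·0.38^4 = 0.201821
Total = 0.424474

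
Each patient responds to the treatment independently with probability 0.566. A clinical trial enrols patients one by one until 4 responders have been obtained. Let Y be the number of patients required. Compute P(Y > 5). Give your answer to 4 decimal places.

Needing more than 5 patients ⇔ fewer than 4 successes in the first 5. With X ~ Binomial(5, 0.566), P(Y > 5) = P(X ≤ 3).
  k=0: C(5,0)·0.566^0·0.434^5 = 0.015397
  k=1: C(5,1)·0.566^1·0.434^4 = 0.100403
  k=2: C(5,2)·0.566^2·0.434^3 = 0.261880
  k=3: C(5,3)·0.566^3·0.434^2 = 0.341530
P(X ≤ 3) = 0.719210

0.7192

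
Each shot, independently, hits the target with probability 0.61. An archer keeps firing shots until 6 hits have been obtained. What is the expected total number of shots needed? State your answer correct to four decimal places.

9.8361

Y = total shots until the sixth success; negative binomial with r=6, p=0.61.
E[Y] = r / p = 6 / 0.61 = 9.836066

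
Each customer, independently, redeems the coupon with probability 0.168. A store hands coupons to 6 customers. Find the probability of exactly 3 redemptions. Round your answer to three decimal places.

X ~ Binomial(n=6, p=0.168).
P(X=3) = C(6,3) · p^3 · (1−p)^3
= 20 · 0.0047416 · 0.57593 = 0.05462

0.055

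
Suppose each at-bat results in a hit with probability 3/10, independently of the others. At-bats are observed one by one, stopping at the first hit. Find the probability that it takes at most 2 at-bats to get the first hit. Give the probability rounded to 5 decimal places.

Y = number of at-bats to the first success; geometric, p = 0.30.
P(Y ≤ 2) = 1 − (1−p)^2 = 1 − 0.4900000 = 0.5100000

0.51000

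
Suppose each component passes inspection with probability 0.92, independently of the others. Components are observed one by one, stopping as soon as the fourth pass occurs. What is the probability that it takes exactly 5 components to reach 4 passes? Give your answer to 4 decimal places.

Y = trial on which the fourth success occurs; negative binomial, r=4, p=0.92.
P(Y=5) = C(4,3) · p^4 · (1−p)^1
= 4 · 0.71639 · 0.08 = 0.229246

0.2292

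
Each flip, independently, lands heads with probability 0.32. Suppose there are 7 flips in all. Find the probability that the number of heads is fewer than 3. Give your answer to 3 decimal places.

0.601

X ~ Binomial(7, 0.32); P(X ≤ 2) = Σ C(7,k) p^k (1−p)^(7−k) over k:
  k=0: C(7,0)·0.32^0·0.68^7 = 0.06723
  k=1: C(7,1)·0.32^1·0.68^6 = 0.22146
  k=2: C(7,2)·0.32^2·0.68^5 = 0.31265
Total = 0.60135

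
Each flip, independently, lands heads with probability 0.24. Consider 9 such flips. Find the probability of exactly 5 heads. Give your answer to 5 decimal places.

X ~ Binomial(n=9, p=0.24).
P(X=5) = C(9,5) · p^5 · (1−p)^4
= 126 · 0.00079626 · 0.33362 = 0.0334720

0.03347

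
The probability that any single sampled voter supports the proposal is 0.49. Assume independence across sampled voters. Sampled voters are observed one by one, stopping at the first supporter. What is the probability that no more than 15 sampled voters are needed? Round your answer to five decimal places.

Y = number of sampled voters to the first success; geometric, p = 0.49.
P(Y ≤ 15) = 1 − (1−p)^15 = 1 − 0.0000411 = 0.9999589

0.99996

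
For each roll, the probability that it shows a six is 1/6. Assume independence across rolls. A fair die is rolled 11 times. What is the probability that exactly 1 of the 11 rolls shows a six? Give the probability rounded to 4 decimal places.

0.2961

X ~ Binomial(n=11, p=0.166667).
P(X=1) = C(11,1) · p^1 · (1−p)^10
= 11 · 0.16667 · 0.16151 = 0.296094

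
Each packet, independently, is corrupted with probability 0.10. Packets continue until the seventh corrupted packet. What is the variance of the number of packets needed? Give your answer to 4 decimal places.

630.0000

Y = total packets until the seventh success; negative binomial with r=7, p=0.10.
Var(Y) = r(1−p)/p² = 7·0.90 / 0.10² = 630.000000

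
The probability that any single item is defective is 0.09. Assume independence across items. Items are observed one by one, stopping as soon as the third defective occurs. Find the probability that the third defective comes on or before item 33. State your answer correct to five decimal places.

Finishing within 33 items ⇔ at least 3 successes in the first 33. With X ~ Binomial(33, 0.09), P(Y ≤ 33) = 1 − P(X ≤ 2).
  k=0: C(33,0)·0.09^0·0.91^33 = 0.0445006
  k=1: C(33,1)·0.09^1·0.91^32 = 0.1452382
  k=2: C(33,2)·0.09^2·0.91^31 = 0.2298276
1 − 0.4195664 = 0.5804336

0.58043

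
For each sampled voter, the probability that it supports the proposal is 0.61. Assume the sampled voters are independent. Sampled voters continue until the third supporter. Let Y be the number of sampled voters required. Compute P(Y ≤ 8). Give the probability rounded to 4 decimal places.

Finishing within 8 sampled voters ⇔ at least 3 successes in the first 8. With X ~ Binomial(8, 0.61), P(Y ≤ 8) = 1 − P(X ≤ 2).
  k=0: C(8,0)·0.61^0·0.39^8 = 0.000535
  k=1: C(8,1)·0.61^1·0.39^7 = 0.006697
  k=2: C(8,2)·0.61^2·0.39^6 = 0.036661
1 − 0.043893 = 0.956107

0.9561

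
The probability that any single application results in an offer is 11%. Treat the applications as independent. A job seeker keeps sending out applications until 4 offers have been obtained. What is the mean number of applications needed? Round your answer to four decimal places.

36.3636

Y = total applications until the fourth success; negative binomial with r=4, p=0.11.
E[Y] = r / p = 4 / 0.11 = 36.363636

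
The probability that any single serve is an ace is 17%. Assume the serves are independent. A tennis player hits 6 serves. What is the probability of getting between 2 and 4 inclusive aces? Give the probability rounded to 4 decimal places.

X ~ Binomial(6, 0.17); P(2 ≤ X ≤ 4) = Σ C(6,k) p^k (1−p)^(6−k) over k:
  k=2: C(6,2)·0.17^2·0.83^4 = 0.205732
  k=3: C(6,3)·0.17^3·0.83^3 = 0.056184
  k=4: C(6,4)·0.17^4·0.83^2 = 0.008631
Total = 0.270546

0.2705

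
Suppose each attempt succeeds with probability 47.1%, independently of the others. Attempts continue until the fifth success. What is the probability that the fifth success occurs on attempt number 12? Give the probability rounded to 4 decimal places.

0.0887

Y = trial on which the fifth success occurs; negative binomial, r=5, p=0.471.
P(Y=12) = C(11,4) · p^5 · (1−p)^7
= 330 · 0.02318 · 0.011593 = 0.088676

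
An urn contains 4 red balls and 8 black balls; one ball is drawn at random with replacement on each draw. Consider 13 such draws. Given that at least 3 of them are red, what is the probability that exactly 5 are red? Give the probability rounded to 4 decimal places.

0.2399

X ~ Binomial(13, 0.333333). Want P(X=5 | X≥3) = P(X=5) / P(X≥3).
P(X=5) = C(13,5)·0.333333^5·0.666667^8 = 0.206653
P(X≥3) = 1 − 0.005138 − 0.033399 − 0.100196 = 0.861268
Ratio = 0.206653 / 0.861268 = 0.239941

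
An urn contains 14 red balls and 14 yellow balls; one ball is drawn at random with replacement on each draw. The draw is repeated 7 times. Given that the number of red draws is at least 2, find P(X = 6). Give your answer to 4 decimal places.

0.0583

X ~ Binomial(7, 0.50). Want P(X=6 | X≥2) = P(X=6) / P(X≥2).
P(X=6) = C(7,6)·0.50^6·0.50^1 = 0.054688
P(X≥2) = 1 − 0.007812 − 0.054688 = 0.937500
Ratio = 0.054688 / 0.937500 = 0.058333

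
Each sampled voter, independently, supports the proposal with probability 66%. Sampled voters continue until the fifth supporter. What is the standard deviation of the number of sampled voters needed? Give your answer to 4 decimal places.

Y = total sampled voters until the fifth success; negative binomial with r=5, p=0.66.
SD(Y) = √[r(1−p)/p²] = √(3.902663) = 1.975516

1.9755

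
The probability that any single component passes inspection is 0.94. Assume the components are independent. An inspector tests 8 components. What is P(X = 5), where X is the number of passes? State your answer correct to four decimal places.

X ~ Binomial(n=8, p=0.94).
P(X=5) = C(8,5) · p^5 · (1−p)^3
= 56 · 0.7339 · 0.000216 = 0.008877

0.0089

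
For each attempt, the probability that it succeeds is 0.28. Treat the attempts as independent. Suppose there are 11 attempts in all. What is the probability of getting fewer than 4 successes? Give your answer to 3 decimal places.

X ~ Binomial(11, 0.28); P(X ≤ 3) = Σ C(11,k) p^k (1−p)^(11−k) over k:
  k=0: C(11,0)·0.28^0·0.72^11 = 0.02696
  k=1: C(11,1)·0.28^1·0.72^10 = 0.11531
  k=2: C(11,2)·0.28^2·0.72^9 = 0.22422
  k=3: C(11,3)·0.28^3·0.72^8 = 0.26159
Total = 0.62807

0.628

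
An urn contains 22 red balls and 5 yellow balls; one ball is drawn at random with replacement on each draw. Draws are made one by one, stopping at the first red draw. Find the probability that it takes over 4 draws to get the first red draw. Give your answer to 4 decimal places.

Y = number of draws to the first success; geometric, p = 0.814815.
P(Y > 4) = P(first 4 all fail) = (1−p)^4 = 0.001176

0.0012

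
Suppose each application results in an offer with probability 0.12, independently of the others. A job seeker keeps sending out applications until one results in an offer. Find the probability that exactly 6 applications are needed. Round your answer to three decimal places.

0.063

Geometric (trials to first success), p = 0.12.
P(Y = 6) = (1−p)^5 · p = 0.52773 · 0.12 = 0.06333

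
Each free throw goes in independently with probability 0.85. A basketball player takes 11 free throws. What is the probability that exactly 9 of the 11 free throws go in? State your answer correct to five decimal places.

0.28663

X ~ Binomial(n=11, p=0.85).
P(X=9) = C(11,9) · p^9 · (1−p)^2
= 55 · 0.23162 · 0.0225 = 0.2866260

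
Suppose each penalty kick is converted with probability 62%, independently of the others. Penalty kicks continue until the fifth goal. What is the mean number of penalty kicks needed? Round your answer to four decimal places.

Y = total penalty kicks until the fifth success; negative binomial with r=5, p=0.62.
E[Y] = r / p = 5 / 0.62 = 8.064516

8.0645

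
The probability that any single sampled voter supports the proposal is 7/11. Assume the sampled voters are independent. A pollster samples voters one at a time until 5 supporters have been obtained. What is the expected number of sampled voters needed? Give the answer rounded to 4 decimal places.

7.8571

Y = total sampled voters until the fifth success; negative binomial with r=5, p=0.636364.
E[Y] = r / p = 5 / 0.636364 = 7.857143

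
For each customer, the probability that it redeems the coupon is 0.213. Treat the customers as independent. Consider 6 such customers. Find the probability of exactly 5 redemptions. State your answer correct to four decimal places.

0.0021

X ~ Binomial(n=6, p=0.213).
P(X=5) = C(6,5) · p^5 · (1−p)^1
= 6 · 0.00043843 · 0.787 = 0.002070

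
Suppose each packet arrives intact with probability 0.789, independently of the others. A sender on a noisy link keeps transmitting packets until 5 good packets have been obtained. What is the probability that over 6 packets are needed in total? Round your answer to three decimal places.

Needing more than 6 packets ⇔ fewer than 5 successes in the first 6. With X ~ Binomial(6, 0.789), P(Y > 6) = P(X ≤ 4).
  k=0: C(6,0)·0.789^0·0.211^6 = 0.00009
  k=1: C(6,1)·0.789^1·0.211^5 = 0.00198
  k=2: C(6,2)·0.789^2·0.211^4 = 0.01851
  k=3: C(6,3)·0.789^3·0.211^3 = 0.09228
  k=4: C(6,4)·0.789^4·0.211^2 = 0.25880
P(X ≤ 4) = 0.37166

0.372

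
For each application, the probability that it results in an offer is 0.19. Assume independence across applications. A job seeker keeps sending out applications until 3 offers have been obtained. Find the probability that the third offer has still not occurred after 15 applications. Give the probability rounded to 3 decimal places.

Needing more than 15 applications ⇔ fewer than 3 successes in the first 15. With X ~ Binomial(15, 0.19), P(Y > 15) = P(X ≤ 2).
  k=0: C(15,0)·0.19^0·0.81^15 = 0.04239
  k=1: C(15,1)·0.19^1·0.81^14 = 0.14915
  k=2: C(15,2)·0.19^2·0.81^13 = 0.24491
P(X ≤ 2) = 0.43645

0.436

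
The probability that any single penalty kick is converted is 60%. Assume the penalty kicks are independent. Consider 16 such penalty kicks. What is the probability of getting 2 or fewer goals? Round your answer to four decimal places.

X ~ Binomial(16, 0.60); P(X ≤ 2) = Σ C(16,k) p^k (1−p)^(16−k) over k:
  k=0: C(16,0)·0.60^0·0.40^16 = 0.000000
  k=1: C(16,1)·0.60^1·0.40^15 = 0.000010
  k=2: C(16,2)·0.60^2·0.40^14 = 0.000116
Total = 0.000127

0.0001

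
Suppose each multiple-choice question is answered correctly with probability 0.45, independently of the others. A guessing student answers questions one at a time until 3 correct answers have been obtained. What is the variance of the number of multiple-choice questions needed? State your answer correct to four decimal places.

Y = total multiple-choice questions until the third success; negative binomial with r=3, p=0.45.
Var(Y) = r(1−p)/p² = 3·0.55 / 0.45² = 8.148148

8.1481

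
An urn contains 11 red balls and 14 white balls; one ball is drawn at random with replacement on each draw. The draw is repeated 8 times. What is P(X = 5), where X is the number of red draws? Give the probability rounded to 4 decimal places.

X ~ Binomial(n=8, p=0.44).
P(X=5) = C(8,5) · p^5 · (1−p)^3
= 56 · 0.016492 · 0.17562 = 0.162187

0.1622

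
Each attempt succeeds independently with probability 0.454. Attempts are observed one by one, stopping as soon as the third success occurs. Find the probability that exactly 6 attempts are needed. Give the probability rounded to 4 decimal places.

Y = trial on which the third success occurs; negative binomial, r=3, p=0.454.
P(Y=6) = C(5,2) · p^3 · (1−p)^3
= 10 · 0.093577 · 0.16277 = 0.152316

0.1523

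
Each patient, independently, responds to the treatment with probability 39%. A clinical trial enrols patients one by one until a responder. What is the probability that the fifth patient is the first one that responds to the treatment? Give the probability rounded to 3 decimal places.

0.054

Geometric (trials to first success), p = 0.39.
P(Y = 5) = (1−p)^4 · p = 0.13846 · 0.39 = 0.05400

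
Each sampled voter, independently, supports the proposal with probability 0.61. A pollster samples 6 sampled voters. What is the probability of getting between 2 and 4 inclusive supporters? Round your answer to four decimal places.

0.7143

X ~ Binomial(6, 0.61); P(2 ≤ X ≤ 4) = Σ C(6,k) p^k (1−p)^(6−k) over k:
  k=2: C(6,2)·0.61^2·0.39^4 = 0.129125
  k=3: C(6,3)·0.61^3·0.39^3 = 0.269286
  k=4: C(6,4)·0.61^4·0.39^2 = 0.315893
Total = 0.714303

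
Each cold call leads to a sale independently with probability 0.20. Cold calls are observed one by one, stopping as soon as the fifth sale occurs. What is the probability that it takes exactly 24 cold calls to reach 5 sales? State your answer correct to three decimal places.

0.041

Y = trial on which the fifth success occurs; negative binomial, r=5, p=0.20.
P(Y=24) = C(23,4) · p^5 · (1−p)^19
= 8855 · 0.00032 · 0.014412 = 0.04084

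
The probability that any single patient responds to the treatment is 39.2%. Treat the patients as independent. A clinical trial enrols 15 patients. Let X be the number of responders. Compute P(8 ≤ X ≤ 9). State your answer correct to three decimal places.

X ~ Binomial(15, 0.392); P(8 ≤ X ≤ 9) = Σ C(15,k) p^k (1−p)^(15−k) over k:
  k=8: C(15,8)·0.392^8·0.608^7 = 0.11020
  k=9: C(15,9)·0.392^9·0.608^6 = 0.05526
Total = 0.16545

0.165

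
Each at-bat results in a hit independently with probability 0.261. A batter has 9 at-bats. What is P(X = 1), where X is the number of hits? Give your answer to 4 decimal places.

0.2089

X ~ Binomial(n=9, p=0.261).
P(X=1) = C(9,1) · p^1 · (1−p)^8
= 9 · 0.261 · 0.088952 = 0.208948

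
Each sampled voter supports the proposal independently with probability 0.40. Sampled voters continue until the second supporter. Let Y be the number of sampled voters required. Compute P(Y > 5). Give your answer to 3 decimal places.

Needing more than 5 sampled voters ⇔ fewer than 2 successes in the first 5. With X ~ Binomial(5, 0.40), P(Y > 5) = P(X ≤ 1).
  k=0: C(5,0)·0.40^0·0.60^5 = 0.07776
  k=1: C(5,1)·0.40^1·0.60^4 = 0.25920
P(X ≤ 1) = 0.33696

0.337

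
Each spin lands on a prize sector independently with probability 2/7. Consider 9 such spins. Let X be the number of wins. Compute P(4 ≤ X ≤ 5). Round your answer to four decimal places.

0.2186

X ~ Binomial(9, 0.285714); P(4 ≤ X ≤ 5) = Σ C(9,k) p^k (1−p)^(9−k) over k:
  k=4: C(9,4)·0.285714^4·0.714286^5 = 0.156120
  k=5: C(9,5)·0.285714^5·0.714286^4 = 0.062448
Total = 0.218568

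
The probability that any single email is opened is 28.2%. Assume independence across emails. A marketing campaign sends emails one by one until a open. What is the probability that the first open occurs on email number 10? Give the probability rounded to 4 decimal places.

0.0143

Geometric (trials to first success), p = 0.282.
P(Y = 10) = (1−p)^9 · p = 0.050713 · 0.282 = 0.014301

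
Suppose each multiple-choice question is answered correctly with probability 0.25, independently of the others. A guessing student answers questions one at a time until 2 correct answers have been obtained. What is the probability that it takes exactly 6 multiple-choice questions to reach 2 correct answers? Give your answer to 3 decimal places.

0.099

Y = trial on which the second success occurs; negative binomial, r=2, p=0.25.
P(Y=6) = C(5,1) · p^2 · (1−p)^4
= 5 · 0.0625 · 0.31641 = 0.09888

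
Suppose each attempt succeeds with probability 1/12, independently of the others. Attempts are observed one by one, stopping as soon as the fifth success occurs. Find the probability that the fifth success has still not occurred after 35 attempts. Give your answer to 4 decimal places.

Needing more than 35 attempts ⇔ fewer than 5 successes in the first 35. With X ~ Binomial(35, 0.083333), P(Y > 35) = P(X ≤ 4).
  k=0: C(35,0)·0.083333^0·0.916667^35 = 0.047577
  k=1: C(35,1)·0.083333^1·0.916667^34 = 0.151383
  k=2: C(35,2)·0.083333^2·0.916667^33 = 0.233955
  k=3: C(35,3)·0.083333^3·0.916667^32 = 0.233955
  k=4: C(35,4)·0.083333^4·0.916667^31 = 0.170149
P(X ≤ 4) = 0.837018

0.8370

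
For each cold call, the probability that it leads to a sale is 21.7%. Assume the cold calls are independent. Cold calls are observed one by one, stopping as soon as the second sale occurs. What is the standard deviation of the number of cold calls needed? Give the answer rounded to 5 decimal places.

Y = total cold calls until the second success; negative binomial with r=2, p=0.217.
SD(Y) = √[r(1−p)/p²] = √(33.2561745) = 5.7668167

5.76682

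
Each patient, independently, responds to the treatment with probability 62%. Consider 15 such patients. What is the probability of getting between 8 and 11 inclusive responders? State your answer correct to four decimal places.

0.7126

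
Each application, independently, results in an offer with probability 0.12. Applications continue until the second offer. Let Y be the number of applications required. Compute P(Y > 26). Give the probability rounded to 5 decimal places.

0.16373

Needing more than 26 applications ⇔ fewer than 2 successes in the first 26. With X ~ Binomial(26, 0.12), P(Y > 26) = P(X ≤ 1).
  k=0: C(26,0)·0.12^0·0.88^26 = 0.0360205
  k=1: C(26,1)·0.12^1·0.88^25 = 0.1277090
P(X ≤ 1) = 0.1637294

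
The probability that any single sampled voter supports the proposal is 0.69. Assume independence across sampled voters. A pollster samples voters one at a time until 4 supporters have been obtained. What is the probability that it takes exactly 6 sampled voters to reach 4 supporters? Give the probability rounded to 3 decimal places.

0.218

Y = trial on which the fourth success occurs; negative binomial, r=4, p=0.69.
P(Y=6) = C(5,3) · p^4 · (1−p)^2
= 10 · 0.22667 · 0.0961 = 0.21783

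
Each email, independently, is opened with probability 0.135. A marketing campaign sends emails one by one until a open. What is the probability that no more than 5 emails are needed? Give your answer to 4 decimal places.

Y = number of emails to the first success; geometric, p = 0.135.
P(Y ≤ 5) = 1 − (1−p)^5 = 1 − 0.484262 = 0.515738

0.5157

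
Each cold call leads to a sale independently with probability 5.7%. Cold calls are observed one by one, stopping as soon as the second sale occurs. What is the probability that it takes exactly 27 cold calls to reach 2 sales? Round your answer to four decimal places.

0.0195

Y = trial on which the second success occurs; negative binomial, r=2, p=0.057.
P(Y=27) = C(26,1) · p^2 · (1−p)^25
= 26 · 0.003249 · 0.23056 = 0.019477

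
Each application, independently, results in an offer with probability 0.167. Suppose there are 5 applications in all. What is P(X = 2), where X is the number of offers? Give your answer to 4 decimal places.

0.1612

X ~ Binomial(n=5, p=0.167).
P(X=2) = C(5,2) · p^2 · (1−p)^3
= 10 · 0.027889 · 0.57801 = 0.161201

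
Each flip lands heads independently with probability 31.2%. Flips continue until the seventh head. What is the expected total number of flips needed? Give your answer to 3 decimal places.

22.436

Y = total flips until the seventh success; negative binomial with r=7, p=0.312.
E[Y] = r / p = 7 / 0.312 = 22.43590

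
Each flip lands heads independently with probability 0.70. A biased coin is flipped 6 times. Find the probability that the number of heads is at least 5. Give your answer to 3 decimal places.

0.420

X ~ Binomial(6, 0.70); P(X ≥ 5) = Σ C(6,k) p^k (1−p)^(6−k) over k:
  k=5: C(6,5)·0.70^5·0.30^1 = 0.30253
  k=6: C(6,6)·0.70^6·0.30^0 = 0.11765
Total = 0.42018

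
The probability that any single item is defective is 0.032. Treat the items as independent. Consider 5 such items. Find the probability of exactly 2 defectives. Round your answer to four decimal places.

X ~ Binomial(n=5, p=0.032).
P(X=2) = C(5,2) · p^2 · (1−p)^3
= 10 · 0.001024 · 0.90704 = 0.009288

0.0093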